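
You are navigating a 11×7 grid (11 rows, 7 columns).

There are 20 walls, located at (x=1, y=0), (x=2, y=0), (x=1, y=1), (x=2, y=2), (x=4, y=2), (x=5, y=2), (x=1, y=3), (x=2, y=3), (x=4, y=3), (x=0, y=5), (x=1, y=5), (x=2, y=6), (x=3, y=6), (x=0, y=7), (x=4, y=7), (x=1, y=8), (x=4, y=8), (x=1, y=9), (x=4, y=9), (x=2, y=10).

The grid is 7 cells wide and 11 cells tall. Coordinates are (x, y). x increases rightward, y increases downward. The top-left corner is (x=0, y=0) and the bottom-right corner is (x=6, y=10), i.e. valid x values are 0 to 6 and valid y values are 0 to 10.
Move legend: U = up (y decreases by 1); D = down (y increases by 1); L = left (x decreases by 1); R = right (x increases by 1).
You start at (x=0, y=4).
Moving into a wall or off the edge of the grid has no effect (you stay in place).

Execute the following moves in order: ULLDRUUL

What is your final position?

Answer: Final position: (x=0, y=4)

Derivation:
Start: (x=0, y=4)
  U (up): (x=0, y=4) -> (x=0, y=3)
  L (left): blocked, stay at (x=0, y=3)
  L (left): blocked, stay at (x=0, y=3)
  D (down): (x=0, y=3) -> (x=0, y=4)
  R (right): (x=0, y=4) -> (x=1, y=4)
  U (up): blocked, stay at (x=1, y=4)
  U (up): blocked, stay at (x=1, y=4)
  L (left): (x=1, y=4) -> (x=0, y=4)
Final: (x=0, y=4)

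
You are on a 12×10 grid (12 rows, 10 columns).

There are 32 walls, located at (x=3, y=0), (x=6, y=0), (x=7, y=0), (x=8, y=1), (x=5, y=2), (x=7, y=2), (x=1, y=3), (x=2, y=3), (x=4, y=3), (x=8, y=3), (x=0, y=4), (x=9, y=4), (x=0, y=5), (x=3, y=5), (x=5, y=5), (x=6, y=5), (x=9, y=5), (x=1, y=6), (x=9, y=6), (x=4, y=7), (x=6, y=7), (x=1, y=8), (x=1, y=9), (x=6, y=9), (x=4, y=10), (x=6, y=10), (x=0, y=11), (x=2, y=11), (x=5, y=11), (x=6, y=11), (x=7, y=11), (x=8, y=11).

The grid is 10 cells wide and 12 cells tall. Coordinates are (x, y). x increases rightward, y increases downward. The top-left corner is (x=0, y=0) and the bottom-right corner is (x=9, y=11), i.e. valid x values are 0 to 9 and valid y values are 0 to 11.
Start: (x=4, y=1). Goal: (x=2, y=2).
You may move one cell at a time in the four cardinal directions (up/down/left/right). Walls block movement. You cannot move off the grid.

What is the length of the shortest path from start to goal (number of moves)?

BFS from (x=4, y=1) until reaching (x=2, y=2):
  Distance 0: (x=4, y=1)
  Distance 1: (x=4, y=0), (x=3, y=1), (x=5, y=1), (x=4, y=2)
  Distance 2: (x=5, y=0), (x=2, y=1), (x=6, y=1), (x=3, y=2)
  Distance 3: (x=2, y=0), (x=1, y=1), (x=7, y=1), (x=2, y=2), (x=6, y=2), (x=3, y=3)  <- goal reached here
One shortest path (3 moves): (x=4, y=1) -> (x=3, y=1) -> (x=2, y=1) -> (x=2, y=2)

Answer: Shortest path length: 3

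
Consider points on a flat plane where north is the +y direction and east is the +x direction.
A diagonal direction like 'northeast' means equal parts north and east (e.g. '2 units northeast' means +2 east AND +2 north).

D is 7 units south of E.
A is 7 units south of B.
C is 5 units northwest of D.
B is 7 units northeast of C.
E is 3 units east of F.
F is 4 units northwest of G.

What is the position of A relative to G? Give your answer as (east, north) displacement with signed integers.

Place G at the origin (east=0, north=0).
  F is 4 units northwest of G: delta (east=-4, north=+4); F at (east=-4, north=4).
  E is 3 units east of F: delta (east=+3, north=+0); E at (east=-1, north=4).
  D is 7 units south of E: delta (east=+0, north=-7); D at (east=-1, north=-3).
  C is 5 units northwest of D: delta (east=-5, north=+5); C at (east=-6, north=2).
  B is 7 units northeast of C: delta (east=+7, north=+7); B at (east=1, north=9).
  A is 7 units south of B: delta (east=+0, north=-7); A at (east=1, north=2).
Therefore A relative to G: (east=1, north=2).

Answer: A is at (east=1, north=2) relative to G.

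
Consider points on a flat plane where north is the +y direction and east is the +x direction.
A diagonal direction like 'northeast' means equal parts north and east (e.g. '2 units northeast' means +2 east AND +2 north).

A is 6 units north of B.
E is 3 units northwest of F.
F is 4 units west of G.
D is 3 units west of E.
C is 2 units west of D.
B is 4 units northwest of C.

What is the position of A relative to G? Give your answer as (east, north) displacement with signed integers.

Answer: A is at (east=-16, north=13) relative to G.

Derivation:
Place G at the origin (east=0, north=0).
  F is 4 units west of G: delta (east=-4, north=+0); F at (east=-4, north=0).
  E is 3 units northwest of F: delta (east=-3, north=+3); E at (east=-7, north=3).
  D is 3 units west of E: delta (east=-3, north=+0); D at (east=-10, north=3).
  C is 2 units west of D: delta (east=-2, north=+0); C at (east=-12, north=3).
  B is 4 units northwest of C: delta (east=-4, north=+4); B at (east=-16, north=7).
  A is 6 units north of B: delta (east=+0, north=+6); A at (east=-16, north=13).
Therefore A relative to G: (east=-16, north=13).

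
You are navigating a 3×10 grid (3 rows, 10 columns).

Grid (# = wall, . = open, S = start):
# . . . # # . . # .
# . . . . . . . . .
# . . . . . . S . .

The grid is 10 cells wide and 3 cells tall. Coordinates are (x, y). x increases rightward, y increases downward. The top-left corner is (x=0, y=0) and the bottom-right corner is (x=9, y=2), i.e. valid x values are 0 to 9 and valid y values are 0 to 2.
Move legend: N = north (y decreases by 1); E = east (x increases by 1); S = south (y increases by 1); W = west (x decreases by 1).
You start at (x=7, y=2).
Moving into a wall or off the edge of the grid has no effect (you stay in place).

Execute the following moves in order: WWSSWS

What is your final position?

Answer: Final position: (x=4, y=2)

Derivation:
Start: (x=7, y=2)
  W (west): (x=7, y=2) -> (x=6, y=2)
  W (west): (x=6, y=2) -> (x=5, y=2)
  S (south): blocked, stay at (x=5, y=2)
  S (south): blocked, stay at (x=5, y=2)
  W (west): (x=5, y=2) -> (x=4, y=2)
  S (south): blocked, stay at (x=4, y=2)
Final: (x=4, y=2)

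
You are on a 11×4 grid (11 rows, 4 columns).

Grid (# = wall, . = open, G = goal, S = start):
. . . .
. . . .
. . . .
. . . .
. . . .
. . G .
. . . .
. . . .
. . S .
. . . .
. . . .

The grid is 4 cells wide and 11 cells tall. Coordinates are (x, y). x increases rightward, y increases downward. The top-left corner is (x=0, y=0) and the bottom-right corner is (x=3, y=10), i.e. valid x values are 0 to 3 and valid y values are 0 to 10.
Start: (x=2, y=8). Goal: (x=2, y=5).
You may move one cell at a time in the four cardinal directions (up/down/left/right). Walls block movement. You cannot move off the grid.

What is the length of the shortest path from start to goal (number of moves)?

BFS from (x=2, y=8) until reaching (x=2, y=5):
  Distance 0: (x=2, y=8)
  Distance 1: (x=2, y=7), (x=1, y=8), (x=3, y=8), (x=2, y=9)
  Distance 2: (x=2, y=6), (x=1, y=7), (x=3, y=7), (x=0, y=8), (x=1, y=9), (x=3, y=9), (x=2, y=10)
  Distance 3: (x=2, y=5), (x=1, y=6), (x=3, y=6), (x=0, y=7), (x=0, y=9), (x=1, y=10), (x=3, y=10)  <- goal reached here
One shortest path (3 moves): (x=2, y=8) -> (x=2, y=7) -> (x=2, y=6) -> (x=2, y=5)

Answer: Shortest path length: 3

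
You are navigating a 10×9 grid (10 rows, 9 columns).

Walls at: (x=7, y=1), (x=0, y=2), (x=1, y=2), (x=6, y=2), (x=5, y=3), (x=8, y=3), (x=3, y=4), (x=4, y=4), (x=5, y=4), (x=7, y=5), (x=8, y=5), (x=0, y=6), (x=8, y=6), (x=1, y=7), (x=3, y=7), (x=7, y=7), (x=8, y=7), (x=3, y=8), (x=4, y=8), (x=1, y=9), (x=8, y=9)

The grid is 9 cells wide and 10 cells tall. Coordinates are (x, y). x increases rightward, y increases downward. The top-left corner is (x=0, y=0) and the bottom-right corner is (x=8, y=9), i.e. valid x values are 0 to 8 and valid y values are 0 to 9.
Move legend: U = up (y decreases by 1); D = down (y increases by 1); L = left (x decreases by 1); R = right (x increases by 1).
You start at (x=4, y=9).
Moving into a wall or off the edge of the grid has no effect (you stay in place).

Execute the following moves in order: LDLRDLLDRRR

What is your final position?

Start: (x=4, y=9)
  L (left): (x=4, y=9) -> (x=3, y=9)
  D (down): blocked, stay at (x=3, y=9)
  L (left): (x=3, y=9) -> (x=2, y=9)
  R (right): (x=2, y=9) -> (x=3, y=9)
  D (down): blocked, stay at (x=3, y=9)
  L (left): (x=3, y=9) -> (x=2, y=9)
  L (left): blocked, stay at (x=2, y=9)
  D (down): blocked, stay at (x=2, y=9)
  R (right): (x=2, y=9) -> (x=3, y=9)
  R (right): (x=3, y=9) -> (x=4, y=9)
  R (right): (x=4, y=9) -> (x=5, y=9)
Final: (x=5, y=9)

Answer: Final position: (x=5, y=9)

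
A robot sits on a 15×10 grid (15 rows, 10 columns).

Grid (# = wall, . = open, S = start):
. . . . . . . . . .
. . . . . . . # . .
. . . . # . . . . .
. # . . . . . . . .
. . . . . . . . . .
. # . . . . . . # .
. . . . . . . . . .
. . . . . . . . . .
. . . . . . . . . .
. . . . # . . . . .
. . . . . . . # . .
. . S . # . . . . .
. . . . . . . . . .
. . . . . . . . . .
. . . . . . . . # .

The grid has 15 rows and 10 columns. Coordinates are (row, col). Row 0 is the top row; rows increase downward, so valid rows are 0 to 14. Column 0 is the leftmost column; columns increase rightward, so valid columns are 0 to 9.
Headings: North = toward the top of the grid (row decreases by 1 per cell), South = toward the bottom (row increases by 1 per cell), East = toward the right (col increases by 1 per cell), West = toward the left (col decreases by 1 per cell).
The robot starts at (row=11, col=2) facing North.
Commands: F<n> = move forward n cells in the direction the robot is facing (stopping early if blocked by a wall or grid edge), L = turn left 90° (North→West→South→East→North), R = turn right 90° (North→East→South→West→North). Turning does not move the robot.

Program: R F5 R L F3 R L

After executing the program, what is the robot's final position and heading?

Answer: Final position: (row=11, col=3), facing East

Derivation:
Start: (row=11, col=2), facing North
  R: turn right, now facing East
  F5: move forward 1/5 (blocked), now at (row=11, col=3)
  R: turn right, now facing South
  L: turn left, now facing East
  F3: move forward 0/3 (blocked), now at (row=11, col=3)
  R: turn right, now facing South
  L: turn left, now facing East
Final: (row=11, col=3), facing East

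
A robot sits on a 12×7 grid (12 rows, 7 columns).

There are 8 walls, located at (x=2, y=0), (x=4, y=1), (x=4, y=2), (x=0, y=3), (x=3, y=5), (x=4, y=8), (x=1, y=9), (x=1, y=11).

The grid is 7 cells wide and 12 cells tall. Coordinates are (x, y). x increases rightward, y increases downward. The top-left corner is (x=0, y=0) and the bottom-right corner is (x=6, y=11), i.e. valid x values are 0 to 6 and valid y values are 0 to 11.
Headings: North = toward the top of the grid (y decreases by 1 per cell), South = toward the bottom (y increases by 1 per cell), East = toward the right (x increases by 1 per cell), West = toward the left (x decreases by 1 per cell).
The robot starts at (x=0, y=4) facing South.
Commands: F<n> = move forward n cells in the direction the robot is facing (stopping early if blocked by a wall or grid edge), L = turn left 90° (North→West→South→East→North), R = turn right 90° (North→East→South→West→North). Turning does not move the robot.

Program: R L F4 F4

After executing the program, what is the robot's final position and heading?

Start: (x=0, y=4), facing South
  R: turn right, now facing West
  L: turn left, now facing South
  F4: move forward 4, now at (x=0, y=8)
  F4: move forward 3/4 (blocked), now at (x=0, y=11)
Final: (x=0, y=11), facing South

Answer: Final position: (x=0, y=11), facing South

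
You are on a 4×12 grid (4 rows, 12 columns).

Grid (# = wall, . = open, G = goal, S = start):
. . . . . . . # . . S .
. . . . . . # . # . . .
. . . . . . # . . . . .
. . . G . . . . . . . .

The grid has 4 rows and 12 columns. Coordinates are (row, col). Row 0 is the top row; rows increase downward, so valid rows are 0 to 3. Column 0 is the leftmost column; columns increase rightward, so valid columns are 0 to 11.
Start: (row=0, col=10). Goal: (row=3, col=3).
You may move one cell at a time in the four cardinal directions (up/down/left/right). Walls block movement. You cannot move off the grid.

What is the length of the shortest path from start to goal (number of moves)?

BFS from (row=0, col=10) until reaching (row=3, col=3):
  Distance 0: (row=0, col=10)
  Distance 1: (row=0, col=9), (row=0, col=11), (row=1, col=10)
  Distance 2: (row=0, col=8), (row=1, col=9), (row=1, col=11), (row=2, col=10)
  Distance 3: (row=2, col=9), (row=2, col=11), (row=3, col=10)
  Distance 4: (row=2, col=8), (row=3, col=9), (row=3, col=11)
  Distance 5: (row=2, col=7), (row=3, col=8)
  Distance 6: (row=1, col=7), (row=3, col=7)
  Distance 7: (row=3, col=6)
  Distance 8: (row=3, col=5)
  Distance 9: (row=2, col=5), (row=3, col=4)
  Distance 10: (row=1, col=5), (row=2, col=4), (row=3, col=3)  <- goal reached here
One shortest path (10 moves): (row=0, col=10) -> (row=0, col=9) -> (row=1, col=9) -> (row=2, col=9) -> (row=2, col=8) -> (row=2, col=7) -> (row=3, col=7) -> (row=3, col=6) -> (row=3, col=5) -> (row=3, col=4) -> (row=3, col=3)

Answer: Shortest path length: 10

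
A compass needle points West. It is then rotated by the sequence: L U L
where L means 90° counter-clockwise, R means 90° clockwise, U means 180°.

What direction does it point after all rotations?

Start: West
  L (left (90° counter-clockwise)) -> South
  U (U-turn (180°)) -> North
  L (left (90° counter-clockwise)) -> West
Final: West

Answer: Final heading: West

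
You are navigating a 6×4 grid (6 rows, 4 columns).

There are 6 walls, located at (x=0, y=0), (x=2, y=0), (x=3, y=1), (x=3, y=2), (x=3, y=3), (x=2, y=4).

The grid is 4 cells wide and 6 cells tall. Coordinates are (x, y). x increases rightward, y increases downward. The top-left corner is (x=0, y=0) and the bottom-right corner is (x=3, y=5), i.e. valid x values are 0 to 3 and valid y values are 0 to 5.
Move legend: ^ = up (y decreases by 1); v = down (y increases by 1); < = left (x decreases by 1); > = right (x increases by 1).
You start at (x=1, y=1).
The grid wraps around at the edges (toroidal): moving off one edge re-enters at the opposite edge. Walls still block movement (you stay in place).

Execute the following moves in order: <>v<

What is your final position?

Answer: Final position: (x=0, y=2)

Derivation:
Start: (x=1, y=1)
  < (left): (x=1, y=1) -> (x=0, y=1)
  > (right): (x=0, y=1) -> (x=1, y=1)
  v (down): (x=1, y=1) -> (x=1, y=2)
  < (left): (x=1, y=2) -> (x=0, y=2)
Final: (x=0, y=2)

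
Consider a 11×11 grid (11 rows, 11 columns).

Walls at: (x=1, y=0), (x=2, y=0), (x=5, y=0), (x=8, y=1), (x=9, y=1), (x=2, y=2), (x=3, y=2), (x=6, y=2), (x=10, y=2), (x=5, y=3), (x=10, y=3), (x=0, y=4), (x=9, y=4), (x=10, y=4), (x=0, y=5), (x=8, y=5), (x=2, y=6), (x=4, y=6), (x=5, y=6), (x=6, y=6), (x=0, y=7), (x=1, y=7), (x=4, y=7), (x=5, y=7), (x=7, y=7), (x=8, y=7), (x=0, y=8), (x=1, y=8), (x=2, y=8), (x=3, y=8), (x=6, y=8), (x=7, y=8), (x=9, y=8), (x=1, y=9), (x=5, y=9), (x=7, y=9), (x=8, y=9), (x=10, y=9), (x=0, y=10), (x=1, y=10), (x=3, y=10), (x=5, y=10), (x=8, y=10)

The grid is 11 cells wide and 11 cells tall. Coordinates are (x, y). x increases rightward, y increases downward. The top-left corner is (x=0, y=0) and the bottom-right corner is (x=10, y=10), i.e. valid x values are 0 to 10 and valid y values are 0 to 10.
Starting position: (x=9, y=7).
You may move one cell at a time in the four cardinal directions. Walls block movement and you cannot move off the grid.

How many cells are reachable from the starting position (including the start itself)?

BFS flood-fill from (x=9, y=7):
  Distance 0: (x=9, y=7)
  Distance 1: (x=9, y=6), (x=10, y=7)
  Distance 2: (x=9, y=5), (x=8, y=6), (x=10, y=6), (x=10, y=8)
  Distance 3: (x=10, y=5), (x=7, y=6)
  Distance 4: (x=7, y=5)
  Distance 5: (x=7, y=4), (x=6, y=5)
  Distance 6: (x=7, y=3), (x=6, y=4), (x=8, y=4), (x=5, y=5)
  Distance 7: (x=7, y=2), (x=6, y=3), (x=8, y=3), (x=5, y=4), (x=4, y=5)
  Distance 8: (x=7, y=1), (x=8, y=2), (x=9, y=3), (x=4, y=4), (x=3, y=5)
  Distance 9: (x=7, y=0), (x=6, y=1), (x=9, y=2), (x=4, y=3), (x=3, y=4), (x=2, y=5), (x=3, y=6)
  Distance 10: (x=6, y=0), (x=8, y=0), (x=5, y=1), (x=4, y=2), (x=3, y=3), (x=2, y=4), (x=1, y=5), (x=3, y=7)
  Distance 11: (x=9, y=0), (x=4, y=1), (x=5, y=2), (x=2, y=3), (x=1, y=4), (x=1, y=6), (x=2, y=7)
  Distance 12: (x=4, y=0), (x=10, y=0), (x=3, y=1), (x=1, y=3), (x=0, y=6)
  Distance 13: (x=3, y=0), (x=2, y=1), (x=10, y=1), (x=1, y=2), (x=0, y=3)
  Distance 14: (x=1, y=1), (x=0, y=2)
  Distance 15: (x=0, y=1)
  Distance 16: (x=0, y=0)
Total reachable: 62 (grid has 78 open cells total)

Answer: Reachable cells: 62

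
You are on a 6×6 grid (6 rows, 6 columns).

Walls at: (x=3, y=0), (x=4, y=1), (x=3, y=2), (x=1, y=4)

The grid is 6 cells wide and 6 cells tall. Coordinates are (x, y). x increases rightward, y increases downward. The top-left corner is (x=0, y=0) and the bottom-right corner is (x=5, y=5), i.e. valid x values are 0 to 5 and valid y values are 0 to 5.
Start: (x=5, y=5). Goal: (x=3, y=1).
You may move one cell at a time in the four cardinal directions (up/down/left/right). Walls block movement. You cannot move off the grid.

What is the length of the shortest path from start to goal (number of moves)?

Answer: Shortest path length: 8

Derivation:
BFS from (x=5, y=5) until reaching (x=3, y=1):
  Distance 0: (x=5, y=5)
  Distance 1: (x=5, y=4), (x=4, y=5)
  Distance 2: (x=5, y=3), (x=4, y=4), (x=3, y=5)
  Distance 3: (x=5, y=2), (x=4, y=3), (x=3, y=4), (x=2, y=5)
  Distance 4: (x=5, y=1), (x=4, y=2), (x=3, y=3), (x=2, y=4), (x=1, y=5)
  Distance 5: (x=5, y=0), (x=2, y=3), (x=0, y=5)
  Distance 6: (x=4, y=0), (x=2, y=2), (x=1, y=3), (x=0, y=4)
  Distance 7: (x=2, y=1), (x=1, y=2), (x=0, y=3)
  Distance 8: (x=2, y=0), (x=1, y=1), (x=3, y=1), (x=0, y=2)  <- goal reached here
One shortest path (8 moves): (x=5, y=5) -> (x=4, y=5) -> (x=3, y=5) -> (x=2, y=5) -> (x=2, y=4) -> (x=2, y=3) -> (x=2, y=2) -> (x=2, y=1) -> (x=3, y=1)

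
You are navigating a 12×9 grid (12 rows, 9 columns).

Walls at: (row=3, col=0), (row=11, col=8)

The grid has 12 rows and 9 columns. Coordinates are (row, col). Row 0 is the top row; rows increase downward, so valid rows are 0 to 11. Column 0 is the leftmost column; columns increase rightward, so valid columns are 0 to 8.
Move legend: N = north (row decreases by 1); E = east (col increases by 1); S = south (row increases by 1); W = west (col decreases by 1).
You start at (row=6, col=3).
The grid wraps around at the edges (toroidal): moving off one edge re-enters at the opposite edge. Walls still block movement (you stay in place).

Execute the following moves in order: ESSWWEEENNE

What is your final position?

Answer: Final position: (row=6, col=6)

Derivation:
Start: (row=6, col=3)
  E (east): (row=6, col=3) -> (row=6, col=4)
  S (south): (row=6, col=4) -> (row=7, col=4)
  S (south): (row=7, col=4) -> (row=8, col=4)
  W (west): (row=8, col=4) -> (row=8, col=3)
  W (west): (row=8, col=3) -> (row=8, col=2)
  E (east): (row=8, col=2) -> (row=8, col=3)
  E (east): (row=8, col=3) -> (row=8, col=4)
  E (east): (row=8, col=4) -> (row=8, col=5)
  N (north): (row=8, col=5) -> (row=7, col=5)
  N (north): (row=7, col=5) -> (row=6, col=5)
  E (east): (row=6, col=5) -> (row=6, col=6)
Final: (row=6, col=6)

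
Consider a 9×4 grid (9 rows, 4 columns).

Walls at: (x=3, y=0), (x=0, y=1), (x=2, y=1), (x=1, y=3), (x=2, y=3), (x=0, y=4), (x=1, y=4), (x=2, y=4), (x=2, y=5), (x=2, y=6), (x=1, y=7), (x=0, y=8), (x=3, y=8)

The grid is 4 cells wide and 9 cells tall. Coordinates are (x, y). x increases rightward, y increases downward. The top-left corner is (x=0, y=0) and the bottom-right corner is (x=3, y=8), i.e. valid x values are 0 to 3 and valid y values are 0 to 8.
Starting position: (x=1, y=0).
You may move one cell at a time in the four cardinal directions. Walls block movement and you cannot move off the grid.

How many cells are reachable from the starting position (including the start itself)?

Answer: Reachable cells: 18

Derivation:
BFS flood-fill from (x=1, y=0):
  Distance 0: (x=1, y=0)
  Distance 1: (x=0, y=0), (x=2, y=0), (x=1, y=1)
  Distance 2: (x=1, y=2)
  Distance 3: (x=0, y=2), (x=2, y=2)
  Distance 4: (x=3, y=2), (x=0, y=3)
  Distance 5: (x=3, y=1), (x=3, y=3)
  Distance 6: (x=3, y=4)
  Distance 7: (x=3, y=5)
  Distance 8: (x=3, y=6)
  Distance 9: (x=3, y=7)
  Distance 10: (x=2, y=7)
  Distance 11: (x=2, y=8)
  Distance 12: (x=1, y=8)
Total reachable: 18 (grid has 23 open cells total)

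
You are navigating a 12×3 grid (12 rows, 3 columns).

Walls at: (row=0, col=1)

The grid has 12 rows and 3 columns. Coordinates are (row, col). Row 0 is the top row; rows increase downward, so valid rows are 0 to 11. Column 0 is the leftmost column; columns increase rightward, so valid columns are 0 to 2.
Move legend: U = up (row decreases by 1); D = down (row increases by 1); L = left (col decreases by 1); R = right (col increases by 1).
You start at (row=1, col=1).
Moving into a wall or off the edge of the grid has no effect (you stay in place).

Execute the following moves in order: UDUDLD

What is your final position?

Answer: Final position: (row=3, col=0)

Derivation:
Start: (row=1, col=1)
  U (up): blocked, stay at (row=1, col=1)
  D (down): (row=1, col=1) -> (row=2, col=1)
  U (up): (row=2, col=1) -> (row=1, col=1)
  D (down): (row=1, col=1) -> (row=2, col=1)
  L (left): (row=2, col=1) -> (row=2, col=0)
  D (down): (row=2, col=0) -> (row=3, col=0)
Final: (row=3, col=0)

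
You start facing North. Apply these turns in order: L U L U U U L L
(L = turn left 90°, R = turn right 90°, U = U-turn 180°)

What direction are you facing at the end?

Answer: Final heading: North

Derivation:
Start: North
  L (left (90° counter-clockwise)) -> West
  U (U-turn (180°)) -> East
  L (left (90° counter-clockwise)) -> North
  U (U-turn (180°)) -> South
  U (U-turn (180°)) -> North
  U (U-turn (180°)) -> South
  L (left (90° counter-clockwise)) -> East
  L (left (90° counter-clockwise)) -> North
Final: North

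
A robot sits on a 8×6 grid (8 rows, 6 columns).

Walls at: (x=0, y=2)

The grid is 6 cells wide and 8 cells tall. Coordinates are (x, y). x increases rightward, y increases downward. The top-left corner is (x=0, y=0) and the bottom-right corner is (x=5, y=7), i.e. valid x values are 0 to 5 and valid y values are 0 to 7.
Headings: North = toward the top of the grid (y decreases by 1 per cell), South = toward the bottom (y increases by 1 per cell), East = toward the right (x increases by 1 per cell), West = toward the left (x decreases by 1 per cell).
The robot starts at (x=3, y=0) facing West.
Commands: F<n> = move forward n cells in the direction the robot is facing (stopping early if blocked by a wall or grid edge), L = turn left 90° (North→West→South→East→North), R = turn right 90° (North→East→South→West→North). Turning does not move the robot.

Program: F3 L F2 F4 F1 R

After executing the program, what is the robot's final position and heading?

Start: (x=3, y=0), facing West
  F3: move forward 3, now at (x=0, y=0)
  L: turn left, now facing South
  F2: move forward 1/2 (blocked), now at (x=0, y=1)
  F4: move forward 0/4 (blocked), now at (x=0, y=1)
  F1: move forward 0/1 (blocked), now at (x=0, y=1)
  R: turn right, now facing West
Final: (x=0, y=1), facing West

Answer: Final position: (x=0, y=1), facing West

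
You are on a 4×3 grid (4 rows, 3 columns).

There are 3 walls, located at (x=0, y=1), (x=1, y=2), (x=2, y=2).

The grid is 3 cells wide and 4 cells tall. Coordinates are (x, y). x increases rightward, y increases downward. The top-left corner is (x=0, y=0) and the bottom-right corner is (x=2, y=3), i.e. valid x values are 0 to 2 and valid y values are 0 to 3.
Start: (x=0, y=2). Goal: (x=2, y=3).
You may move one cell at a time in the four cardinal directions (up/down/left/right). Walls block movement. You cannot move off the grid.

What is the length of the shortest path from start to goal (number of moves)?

BFS from (x=0, y=2) until reaching (x=2, y=3):
  Distance 0: (x=0, y=2)
  Distance 1: (x=0, y=3)
  Distance 2: (x=1, y=3)
  Distance 3: (x=2, y=3)  <- goal reached here
One shortest path (3 moves): (x=0, y=2) -> (x=0, y=3) -> (x=1, y=3) -> (x=2, y=3)

Answer: Shortest path length: 3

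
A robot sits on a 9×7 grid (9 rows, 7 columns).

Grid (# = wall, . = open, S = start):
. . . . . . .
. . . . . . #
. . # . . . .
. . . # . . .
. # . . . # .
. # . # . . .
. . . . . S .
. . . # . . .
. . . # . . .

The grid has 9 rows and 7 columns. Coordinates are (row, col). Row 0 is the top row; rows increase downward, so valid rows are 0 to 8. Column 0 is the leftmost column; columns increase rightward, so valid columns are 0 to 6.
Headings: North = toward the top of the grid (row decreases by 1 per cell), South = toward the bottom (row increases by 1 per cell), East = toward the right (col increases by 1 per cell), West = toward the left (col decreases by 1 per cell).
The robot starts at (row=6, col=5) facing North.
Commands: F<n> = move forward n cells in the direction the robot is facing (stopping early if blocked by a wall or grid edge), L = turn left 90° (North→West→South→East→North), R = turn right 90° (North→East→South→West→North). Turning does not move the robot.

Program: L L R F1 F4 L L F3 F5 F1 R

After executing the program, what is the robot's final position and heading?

Start: (row=6, col=5), facing North
  L: turn left, now facing West
  L: turn left, now facing South
  R: turn right, now facing West
  F1: move forward 1, now at (row=6, col=4)
  F4: move forward 4, now at (row=6, col=0)
  L: turn left, now facing South
  L: turn left, now facing East
  F3: move forward 3, now at (row=6, col=3)
  F5: move forward 3/5 (blocked), now at (row=6, col=6)
  F1: move forward 0/1 (blocked), now at (row=6, col=6)
  R: turn right, now facing South
Final: (row=6, col=6), facing South

Answer: Final position: (row=6, col=6), facing South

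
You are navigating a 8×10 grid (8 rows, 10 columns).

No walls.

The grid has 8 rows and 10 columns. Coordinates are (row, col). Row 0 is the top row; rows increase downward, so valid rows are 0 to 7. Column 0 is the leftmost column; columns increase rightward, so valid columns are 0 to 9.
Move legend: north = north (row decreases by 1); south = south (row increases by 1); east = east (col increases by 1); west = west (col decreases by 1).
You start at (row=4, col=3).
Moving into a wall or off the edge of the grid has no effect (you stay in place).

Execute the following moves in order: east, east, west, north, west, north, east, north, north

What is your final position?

Start: (row=4, col=3)
  east (east): (row=4, col=3) -> (row=4, col=4)
  east (east): (row=4, col=4) -> (row=4, col=5)
  west (west): (row=4, col=5) -> (row=4, col=4)
  north (north): (row=4, col=4) -> (row=3, col=4)
  west (west): (row=3, col=4) -> (row=3, col=3)
  north (north): (row=3, col=3) -> (row=2, col=3)
  east (east): (row=2, col=3) -> (row=2, col=4)
  north (north): (row=2, col=4) -> (row=1, col=4)
  north (north): (row=1, col=4) -> (row=0, col=4)
Final: (row=0, col=4)

Answer: Final position: (row=0, col=4)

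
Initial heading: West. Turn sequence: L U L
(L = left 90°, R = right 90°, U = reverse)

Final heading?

Answer: Final heading: West

Derivation:
Start: West
  L (left (90° counter-clockwise)) -> South
  U (U-turn (180°)) -> North
  L (left (90° counter-clockwise)) -> West
Final: West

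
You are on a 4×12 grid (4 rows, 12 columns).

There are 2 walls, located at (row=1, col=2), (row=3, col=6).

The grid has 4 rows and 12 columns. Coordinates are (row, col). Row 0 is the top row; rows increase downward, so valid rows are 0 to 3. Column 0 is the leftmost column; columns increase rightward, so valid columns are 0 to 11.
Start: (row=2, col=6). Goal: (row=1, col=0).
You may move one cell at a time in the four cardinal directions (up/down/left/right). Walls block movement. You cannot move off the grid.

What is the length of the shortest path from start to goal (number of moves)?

BFS from (row=2, col=6) until reaching (row=1, col=0):
  Distance 0: (row=2, col=6)
  Distance 1: (row=1, col=6), (row=2, col=5), (row=2, col=7)
  Distance 2: (row=0, col=6), (row=1, col=5), (row=1, col=7), (row=2, col=4), (row=2, col=8), (row=3, col=5), (row=3, col=7)
  Distance 3: (row=0, col=5), (row=0, col=7), (row=1, col=4), (row=1, col=8), (row=2, col=3), (row=2, col=9), (row=3, col=4), (row=3, col=8)
  Distance 4: (row=0, col=4), (row=0, col=8), (row=1, col=3), (row=1, col=9), (row=2, col=2), (row=2, col=10), (row=3, col=3), (row=3, col=9)
  Distance 5: (row=0, col=3), (row=0, col=9), (row=1, col=10), (row=2, col=1), (row=2, col=11), (row=3, col=2), (row=3, col=10)
  Distance 6: (row=0, col=2), (row=0, col=10), (row=1, col=1), (row=1, col=11), (row=2, col=0), (row=3, col=1), (row=3, col=11)
  Distance 7: (row=0, col=1), (row=0, col=11), (row=1, col=0), (row=3, col=0)  <- goal reached here
One shortest path (7 moves): (row=2, col=6) -> (row=2, col=5) -> (row=2, col=4) -> (row=2, col=3) -> (row=2, col=2) -> (row=2, col=1) -> (row=2, col=0) -> (row=1, col=0)

Answer: Shortest path length: 7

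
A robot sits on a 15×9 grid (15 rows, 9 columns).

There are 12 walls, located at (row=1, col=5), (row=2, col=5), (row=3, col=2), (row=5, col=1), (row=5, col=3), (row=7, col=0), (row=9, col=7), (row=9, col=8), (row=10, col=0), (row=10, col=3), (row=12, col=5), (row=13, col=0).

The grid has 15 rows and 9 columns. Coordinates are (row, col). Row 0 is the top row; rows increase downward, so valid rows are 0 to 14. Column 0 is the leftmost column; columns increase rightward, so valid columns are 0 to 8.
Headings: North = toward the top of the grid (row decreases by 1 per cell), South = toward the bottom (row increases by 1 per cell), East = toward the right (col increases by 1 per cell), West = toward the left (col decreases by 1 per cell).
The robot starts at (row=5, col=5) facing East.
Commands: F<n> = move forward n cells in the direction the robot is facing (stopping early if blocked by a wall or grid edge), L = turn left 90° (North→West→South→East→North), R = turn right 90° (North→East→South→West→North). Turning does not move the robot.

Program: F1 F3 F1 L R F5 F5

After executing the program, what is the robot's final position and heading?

Start: (row=5, col=5), facing East
  F1: move forward 1, now at (row=5, col=6)
  F3: move forward 2/3 (blocked), now at (row=5, col=8)
  F1: move forward 0/1 (blocked), now at (row=5, col=8)
  L: turn left, now facing North
  R: turn right, now facing East
  F5: move forward 0/5 (blocked), now at (row=5, col=8)
  F5: move forward 0/5 (blocked), now at (row=5, col=8)
Final: (row=5, col=8), facing East

Answer: Final position: (row=5, col=8), facing East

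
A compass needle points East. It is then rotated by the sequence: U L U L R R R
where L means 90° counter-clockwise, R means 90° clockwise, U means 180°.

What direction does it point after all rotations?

Start: East
  U (U-turn (180°)) -> West
  L (left (90° counter-clockwise)) -> South
  U (U-turn (180°)) -> North
  L (left (90° counter-clockwise)) -> West
  R (right (90° clockwise)) -> North
  R (right (90° clockwise)) -> East
  R (right (90° clockwise)) -> South
Final: South

Answer: Final heading: South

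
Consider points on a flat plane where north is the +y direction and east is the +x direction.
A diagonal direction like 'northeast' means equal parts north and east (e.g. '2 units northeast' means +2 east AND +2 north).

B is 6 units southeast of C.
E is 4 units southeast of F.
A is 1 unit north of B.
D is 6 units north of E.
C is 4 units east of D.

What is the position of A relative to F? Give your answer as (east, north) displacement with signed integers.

Answer: A is at (east=14, north=-3) relative to F.

Derivation:
Place F at the origin (east=0, north=0).
  E is 4 units southeast of F: delta (east=+4, north=-4); E at (east=4, north=-4).
  D is 6 units north of E: delta (east=+0, north=+6); D at (east=4, north=2).
  C is 4 units east of D: delta (east=+4, north=+0); C at (east=8, north=2).
  B is 6 units southeast of C: delta (east=+6, north=-6); B at (east=14, north=-4).
  A is 1 unit north of B: delta (east=+0, north=+1); A at (east=14, north=-3).
Therefore A relative to F: (east=14, north=-3).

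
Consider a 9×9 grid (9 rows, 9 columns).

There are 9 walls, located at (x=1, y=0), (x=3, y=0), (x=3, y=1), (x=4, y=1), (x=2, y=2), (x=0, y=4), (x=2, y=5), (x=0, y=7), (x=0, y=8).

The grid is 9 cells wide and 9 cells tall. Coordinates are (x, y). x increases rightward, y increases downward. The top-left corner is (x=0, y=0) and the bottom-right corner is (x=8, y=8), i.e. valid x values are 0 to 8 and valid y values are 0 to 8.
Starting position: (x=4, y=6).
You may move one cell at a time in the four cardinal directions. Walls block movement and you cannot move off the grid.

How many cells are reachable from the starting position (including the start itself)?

BFS flood-fill from (x=4, y=6):
  Distance 0: (x=4, y=6)
  Distance 1: (x=4, y=5), (x=3, y=6), (x=5, y=6), (x=4, y=7)
  Distance 2: (x=4, y=4), (x=3, y=5), (x=5, y=5), (x=2, y=6), (x=6, y=6), (x=3, y=7), (x=5, y=7), (x=4, y=8)
  Distance 3: (x=4, y=3), (x=3, y=4), (x=5, y=4), (x=6, y=5), (x=1, y=6), (x=7, y=6), (x=2, y=7), (x=6, y=7), (x=3, y=8), (x=5, y=8)
  Distance 4: (x=4, y=2), (x=3, y=3), (x=5, y=3), (x=2, y=4), (x=6, y=4), (x=1, y=5), (x=7, y=5), (x=0, y=6), (x=8, y=6), (x=1, y=7), (x=7, y=7), (x=2, y=8), (x=6, y=8)
  Distance 5: (x=3, y=2), (x=5, y=2), (x=2, y=3), (x=6, y=3), (x=1, y=4), (x=7, y=4), (x=0, y=5), (x=8, y=5), (x=8, y=7), (x=1, y=8), (x=7, y=8)
  Distance 6: (x=5, y=1), (x=6, y=2), (x=1, y=3), (x=7, y=3), (x=8, y=4), (x=8, y=8)
  Distance 7: (x=5, y=0), (x=6, y=1), (x=1, y=2), (x=7, y=2), (x=0, y=3), (x=8, y=3)
  Distance 8: (x=4, y=0), (x=6, y=0), (x=1, y=1), (x=7, y=1), (x=0, y=2), (x=8, y=2)
  Distance 9: (x=7, y=0), (x=0, y=1), (x=2, y=1), (x=8, y=1)
  Distance 10: (x=0, y=0), (x=2, y=0), (x=8, y=0)
Total reachable: 72 (grid has 72 open cells total)

Answer: Reachable cells: 72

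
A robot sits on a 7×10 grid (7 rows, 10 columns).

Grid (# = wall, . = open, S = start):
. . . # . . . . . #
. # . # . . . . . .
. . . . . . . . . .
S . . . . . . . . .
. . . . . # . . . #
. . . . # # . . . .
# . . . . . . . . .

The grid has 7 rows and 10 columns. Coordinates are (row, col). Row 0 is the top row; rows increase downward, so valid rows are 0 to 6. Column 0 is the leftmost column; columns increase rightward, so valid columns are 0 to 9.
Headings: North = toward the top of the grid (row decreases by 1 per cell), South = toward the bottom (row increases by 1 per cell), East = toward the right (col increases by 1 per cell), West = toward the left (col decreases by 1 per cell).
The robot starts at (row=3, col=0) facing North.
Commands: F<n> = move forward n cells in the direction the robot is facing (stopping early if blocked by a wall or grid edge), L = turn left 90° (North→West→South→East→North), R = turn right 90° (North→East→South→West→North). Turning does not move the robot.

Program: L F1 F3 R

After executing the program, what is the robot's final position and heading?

Start: (row=3, col=0), facing North
  L: turn left, now facing West
  F1: move forward 0/1 (blocked), now at (row=3, col=0)
  F3: move forward 0/3 (blocked), now at (row=3, col=0)
  R: turn right, now facing North
Final: (row=3, col=0), facing North

Answer: Final position: (row=3, col=0), facing North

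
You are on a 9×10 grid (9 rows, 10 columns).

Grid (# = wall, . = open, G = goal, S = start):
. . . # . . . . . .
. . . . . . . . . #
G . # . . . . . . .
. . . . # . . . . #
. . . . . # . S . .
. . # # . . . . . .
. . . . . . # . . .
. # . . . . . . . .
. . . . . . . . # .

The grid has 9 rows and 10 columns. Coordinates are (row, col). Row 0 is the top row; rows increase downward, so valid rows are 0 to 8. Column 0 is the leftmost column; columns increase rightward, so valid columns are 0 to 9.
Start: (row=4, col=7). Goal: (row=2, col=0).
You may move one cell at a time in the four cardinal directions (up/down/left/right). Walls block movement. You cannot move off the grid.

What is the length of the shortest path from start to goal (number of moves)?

Answer: Shortest path length: 11

Derivation:
BFS from (row=4, col=7) until reaching (row=2, col=0):
  Distance 0: (row=4, col=7)
  Distance 1: (row=3, col=7), (row=4, col=6), (row=4, col=8), (row=5, col=7)
  Distance 2: (row=2, col=7), (row=3, col=6), (row=3, col=8), (row=4, col=9), (row=5, col=6), (row=5, col=8), (row=6, col=7)
  Distance 3: (row=1, col=7), (row=2, col=6), (row=2, col=8), (row=3, col=5), (row=5, col=5), (row=5, col=9), (row=6, col=8), (row=7, col=7)
  Distance 4: (row=0, col=7), (row=1, col=6), (row=1, col=8), (row=2, col=5), (row=2, col=9), (row=5, col=4), (row=6, col=5), (row=6, col=9), (row=7, col=6), (row=7, col=8), (row=8, col=7)
  Distance 5: (row=0, col=6), (row=0, col=8), (row=1, col=5), (row=2, col=4), (row=4, col=4), (row=6, col=4), (row=7, col=5), (row=7, col=9), (row=8, col=6)
  Distance 6: (row=0, col=5), (row=0, col=9), (row=1, col=4), (row=2, col=3), (row=4, col=3), (row=6, col=3), (row=7, col=4), (row=8, col=5), (row=8, col=9)
  Distance 7: (row=0, col=4), (row=1, col=3), (row=3, col=3), (row=4, col=2), (row=6, col=2), (row=7, col=3), (row=8, col=4)
  Distance 8: (row=1, col=2), (row=3, col=2), (row=4, col=1), (row=6, col=1), (row=7, col=2), (row=8, col=3)
  Distance 9: (row=0, col=2), (row=1, col=1), (row=3, col=1), (row=4, col=0), (row=5, col=1), (row=6, col=0), (row=8, col=2)
  Distance 10: (row=0, col=1), (row=1, col=0), (row=2, col=1), (row=3, col=0), (row=5, col=0), (row=7, col=0), (row=8, col=1)
  Distance 11: (row=0, col=0), (row=2, col=0), (row=8, col=0)  <- goal reached here
One shortest path (11 moves): (row=4, col=7) -> (row=4, col=6) -> (row=3, col=6) -> (row=3, col=5) -> (row=2, col=5) -> (row=2, col=4) -> (row=2, col=3) -> (row=1, col=3) -> (row=1, col=2) -> (row=1, col=1) -> (row=1, col=0) -> (row=2, col=0)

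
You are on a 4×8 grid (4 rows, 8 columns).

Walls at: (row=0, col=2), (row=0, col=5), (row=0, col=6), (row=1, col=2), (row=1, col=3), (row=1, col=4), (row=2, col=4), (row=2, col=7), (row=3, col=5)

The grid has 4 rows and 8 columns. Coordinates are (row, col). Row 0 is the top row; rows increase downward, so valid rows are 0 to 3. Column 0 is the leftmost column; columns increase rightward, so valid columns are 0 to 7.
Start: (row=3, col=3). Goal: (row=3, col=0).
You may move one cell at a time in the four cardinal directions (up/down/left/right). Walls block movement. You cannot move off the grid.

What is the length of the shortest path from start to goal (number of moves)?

Answer: Shortest path length: 3

Derivation:
BFS from (row=3, col=3) until reaching (row=3, col=0):
  Distance 0: (row=3, col=3)
  Distance 1: (row=2, col=3), (row=3, col=2), (row=3, col=4)
  Distance 2: (row=2, col=2), (row=3, col=1)
  Distance 3: (row=2, col=1), (row=3, col=0)  <- goal reached here
One shortest path (3 moves): (row=3, col=3) -> (row=3, col=2) -> (row=3, col=1) -> (row=3, col=0)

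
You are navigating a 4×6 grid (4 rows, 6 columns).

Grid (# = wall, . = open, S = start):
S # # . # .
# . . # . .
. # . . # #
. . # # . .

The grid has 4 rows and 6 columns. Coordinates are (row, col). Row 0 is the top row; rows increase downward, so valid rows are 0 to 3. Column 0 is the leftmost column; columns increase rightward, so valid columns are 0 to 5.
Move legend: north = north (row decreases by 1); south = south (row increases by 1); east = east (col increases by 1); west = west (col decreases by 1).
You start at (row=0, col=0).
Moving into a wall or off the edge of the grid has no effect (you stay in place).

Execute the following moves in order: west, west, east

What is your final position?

Answer: Final position: (row=0, col=0)

Derivation:
Start: (row=0, col=0)
  west (west): blocked, stay at (row=0, col=0)
  west (west): blocked, stay at (row=0, col=0)
  east (east): blocked, stay at (row=0, col=0)
Final: (row=0, col=0)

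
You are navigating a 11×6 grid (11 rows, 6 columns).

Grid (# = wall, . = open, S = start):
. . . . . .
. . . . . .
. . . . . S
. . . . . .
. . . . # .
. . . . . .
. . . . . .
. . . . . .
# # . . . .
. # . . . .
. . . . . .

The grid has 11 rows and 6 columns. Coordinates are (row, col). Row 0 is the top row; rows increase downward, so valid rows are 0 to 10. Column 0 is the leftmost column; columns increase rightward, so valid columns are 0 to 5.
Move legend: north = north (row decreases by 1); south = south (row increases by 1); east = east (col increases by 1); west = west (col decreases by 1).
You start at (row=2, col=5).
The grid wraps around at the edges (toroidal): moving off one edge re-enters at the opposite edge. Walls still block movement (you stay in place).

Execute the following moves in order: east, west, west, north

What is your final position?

Start: (row=2, col=5)
  east (east): (row=2, col=5) -> (row=2, col=0)
  west (west): (row=2, col=0) -> (row=2, col=5)
  west (west): (row=2, col=5) -> (row=2, col=4)
  north (north): (row=2, col=4) -> (row=1, col=4)
Final: (row=1, col=4)

Answer: Final position: (row=1, col=4)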